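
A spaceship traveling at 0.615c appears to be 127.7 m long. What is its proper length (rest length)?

Contracted length L = 127.7 m
γ = 1/√(1 - 0.615²) = 1.268
L₀ = γL = 1.268 × 127.7 = 161.9 m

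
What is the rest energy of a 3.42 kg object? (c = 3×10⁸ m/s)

c² = (3×10⁸)² = 9.000×10¹⁶ m²/s²
E₀ = mc² = 3.42 × 9.000×10¹⁶ = 3.078×10¹⁷ J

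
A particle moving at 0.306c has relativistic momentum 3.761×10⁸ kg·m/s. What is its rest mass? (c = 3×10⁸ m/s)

γ = 1/√(1 - 0.306²) = 1.0504
v = 0.306 × 3×10⁸ = 9.180×10⁷ m/s
m = p/(γv) = 3.761×10⁸/(1.0504 × 9.180×10⁷) = 3.900 kg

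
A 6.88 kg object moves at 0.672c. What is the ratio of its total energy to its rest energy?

E = γmc², E₀ = mc²
E/E₀ = γ = 1/√(1 - 0.672²) = 1.350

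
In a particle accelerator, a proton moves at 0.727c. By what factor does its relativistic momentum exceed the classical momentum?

p_rel = γmv, p_class = mv
Ratio = γ = 1/√(1 - 0.727²)
= 1/√(0.471471) = 1.456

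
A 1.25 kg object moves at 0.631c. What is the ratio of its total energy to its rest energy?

E = γmc², E₀ = mc²
E/E₀ = γ = 1/√(1 - 0.631²) = 1.289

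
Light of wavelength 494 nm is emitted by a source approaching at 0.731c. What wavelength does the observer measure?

β = 0.731
Wavelength Doppler factor = √(0.269/1.731) = √(0.1554) = 0.3942
λ_obs = 494 × 0.3942 = 194.7 nm (blueshift)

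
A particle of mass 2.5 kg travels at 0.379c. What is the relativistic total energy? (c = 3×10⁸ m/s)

γ = 1/√(1 - 0.379²) = 1.0806
mc² = 2.5 × (3×10⁸)² = 2.250×10¹⁷ J
E = γmc² = 1.0806 × 2.250×10¹⁷ = 2.431×10¹⁷ J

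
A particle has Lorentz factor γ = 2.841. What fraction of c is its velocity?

From γ = 1/√(1 - v²/c²):
1/γ² = 1/2.841² = 0.1239
v²/c² = 1 - 0.1239 = 0.8761
v/c = √(0.8761) = 0.9360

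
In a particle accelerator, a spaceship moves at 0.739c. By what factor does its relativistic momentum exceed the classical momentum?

p_rel = γmv, p_class = mv
Ratio = γ = 1/√(1 - 0.739²)
= 1/√(0.453879) = 1.484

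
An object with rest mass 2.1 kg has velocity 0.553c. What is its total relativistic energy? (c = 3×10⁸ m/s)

γ = 1/√(1 - 0.553²) = 1.200
mc² = 2.1 × (3×10⁸)² = 1.890×10¹⁷ J
E = γmc² = 1.200 × 1.890×10¹⁷ = 2.268×10¹⁷ J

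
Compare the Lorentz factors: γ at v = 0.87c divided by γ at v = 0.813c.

γ₁ = 1/√(1 - 0.87²) = 2.028
γ₂ = 1/√(1 - 0.813²) = 1.717
γ₁/γ₂ = 2.028/1.717 = 1.181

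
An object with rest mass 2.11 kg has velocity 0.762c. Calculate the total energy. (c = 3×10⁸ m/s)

γ = 1/√(1 - 0.762²) = 1.544
mc² = 2.11 × (3×10⁸)² = 1.899×10¹⁷ J
E = γmc² = 1.544 × 1.899×10¹⁷ = 2.932×10¹⁷ J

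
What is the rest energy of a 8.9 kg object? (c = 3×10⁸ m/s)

c² = (3×10⁸)² = 9.000×10¹⁶ m²/s²
E₀ = mc² = 8.9 × 9.000×10¹⁶ = 8.010×10¹⁷ J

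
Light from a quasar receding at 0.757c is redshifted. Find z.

β = 0.757
(1+β)/(1-β) = 1.757/0.243 = 7.230
√(7.230) = 2.689
z = 2.689 - 1 = 1.689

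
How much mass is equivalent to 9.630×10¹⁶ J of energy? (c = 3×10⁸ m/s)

From E = mc², we get m = E/c²
c² = (3×10⁸)² = 9×10¹⁶ m²/s²
m = 9.630×10¹⁶ / 9×10¹⁶ = 1.070 kg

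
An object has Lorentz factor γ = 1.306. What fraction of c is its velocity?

From γ = 1/√(1 - v²/c²):
1/γ² = 1/1.306² = 0.5863
v²/c² = 1 - 0.5863 = 0.4137
v/c = √(0.4137) = 0.6432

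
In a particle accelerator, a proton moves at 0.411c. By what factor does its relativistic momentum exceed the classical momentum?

p_rel = γmv, p_class = mv
Ratio = γ = 1/√(1 - 0.411²)
= 1/√(0.831079) = 1.097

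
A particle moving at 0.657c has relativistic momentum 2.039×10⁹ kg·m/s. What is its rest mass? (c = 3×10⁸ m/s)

γ = 1/√(1 - 0.657²) = 1.3265
v = 0.657 × 3×10⁸ = 1.971×10⁸ m/s
m = p/(γv) = 2.039×10⁹/(1.3265 × 1.971×10⁸) = 7.799 kg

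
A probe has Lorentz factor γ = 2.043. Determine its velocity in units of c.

From γ = 1/√(1 - v²/c²):
1/γ² = 1/2.043² = 0.2396
v²/c² = 1 - 0.2396 = 0.7604
v/c = √(0.7604) = 0.8720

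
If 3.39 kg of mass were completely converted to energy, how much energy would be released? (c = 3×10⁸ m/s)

Using E = mc²:
c² = (3×10⁸)² = 9×10¹⁶ m²/s²
E = 3.39 × 9×10¹⁶ = 3.051×10¹⁷ J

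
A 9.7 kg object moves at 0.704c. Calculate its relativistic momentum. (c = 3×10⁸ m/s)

γ = 1/√(1 - 0.704²) = 1.4081
v = 0.704 × 3×10⁸ = 2.112×10⁸ m/s
p = γmv = 1.4081 × 9.7 × 2.112×10⁸ = 2.885×10⁹ kg·m/s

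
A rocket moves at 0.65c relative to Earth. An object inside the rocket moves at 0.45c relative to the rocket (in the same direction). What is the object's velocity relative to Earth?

u = (u' + v)/(1 + u'v/c²)
Numerator: 0.45 + 0.65 = 1.1
Denominator: 1 + 0.2925 = 1.2925
u = 1.1/1.2925 = 0.8511c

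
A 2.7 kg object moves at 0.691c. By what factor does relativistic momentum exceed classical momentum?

p_rel = γmv, p_class = mv
Ratio = γ = 1/√(1 - 0.691²) = 1.383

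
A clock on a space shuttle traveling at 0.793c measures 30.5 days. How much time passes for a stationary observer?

Proper time Δt₀ = 30.5 days
γ = 1/√(1 - 0.793²) = 1.6414
Δt = γΔt₀ = 1.6414 × 30.5 = 50.06 days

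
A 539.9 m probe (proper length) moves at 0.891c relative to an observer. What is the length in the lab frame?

Proper length L₀ = 539.9 m
γ = 1/√(1 - 0.891²) = 2.203
L = L₀/γ = 539.9/2.203 = 245.1 m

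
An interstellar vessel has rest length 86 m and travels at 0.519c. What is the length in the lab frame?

Proper length L₀ = 86 m
γ = 1/√(1 - 0.519²) = 1.1699
L = L₀/γ = 86/1.1699 = 73.51 m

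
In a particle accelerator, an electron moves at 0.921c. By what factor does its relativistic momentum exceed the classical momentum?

p_rel = γmv, p_class = mv
Ratio = γ = 1/√(1 - 0.921²)
= 1/√(0.151759) = 2.567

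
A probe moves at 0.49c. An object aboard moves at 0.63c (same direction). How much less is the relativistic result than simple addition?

Classical: u' + v = 0.63 + 0.49 = 1.12c
Relativistic: u = (0.63 + 0.49)/(1 + 0.3087) = 1.12/1.3087 = 0.8558c
Difference: 1.12 - 0.8558 = 0.2642c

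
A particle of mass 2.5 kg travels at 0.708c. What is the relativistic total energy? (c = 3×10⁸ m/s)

γ = 1/√(1 - 0.708²) = 1.416
mc² = 2.5 × (3×10⁸)² = 2.250×10¹⁷ J
E = γmc² = 1.416 × 2.250×10¹⁷ = 3.186×10¹⁷ J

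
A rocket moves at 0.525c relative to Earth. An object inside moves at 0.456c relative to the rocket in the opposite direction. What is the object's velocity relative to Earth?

Object's velocity in rocket frame is u' = -0.456c
u = (u' + v)/(1 + u'v/c²) = (v - 0.456)/(1 - 0.456·v/c²)
Numerator: 0.525 - 0.456 = 0.069
Denominator: 1 - 0.2394 = 0.7606
u = 0.069/0.7606 = 0.09072c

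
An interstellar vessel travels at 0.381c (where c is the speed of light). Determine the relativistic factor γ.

v/c = 0.381, so (v/c)² = 0.145161
1 - (v/c)² = 0.854839
γ = 1/√(0.854839) = 1.082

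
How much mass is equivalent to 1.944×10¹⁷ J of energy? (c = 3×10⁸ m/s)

From E = mc², we get m = E/c²
c² = (3×10⁸)² = 9×10¹⁶ m²/s²
m = 1.944×10¹⁷ / 9×10¹⁶ = 2.160 kg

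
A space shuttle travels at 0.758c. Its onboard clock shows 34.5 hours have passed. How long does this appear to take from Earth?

Proper time Δt₀ = 34.5 hours
γ = 1/√(1 - 0.758²) = 1.533
Δt = γΔt₀ = 1.533 × 34.5 = 52.89 hours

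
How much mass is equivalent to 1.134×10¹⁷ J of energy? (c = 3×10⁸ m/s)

From E = mc², we get m = E/c²
c² = (3×10⁸)² = 9×10¹⁶ m²/s²
m = 1.134×10¹⁷ / 9×10¹⁶ = 1.260 kg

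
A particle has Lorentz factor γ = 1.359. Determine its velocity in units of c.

From γ = 1/√(1 - v²/c²):
1/γ² = 1/1.359² = 0.54145
v²/c² = 1 - 0.54145 = 0.45855
v/c = √(0.45855) = 0.6772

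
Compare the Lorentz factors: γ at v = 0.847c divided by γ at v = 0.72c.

γ₁ = 1/√(1 - 0.847²) = 1.881
γ₂ = 1/√(1 - 0.72²) = 1.441
γ₁/γ₂ = 1.881/1.441 = 1.305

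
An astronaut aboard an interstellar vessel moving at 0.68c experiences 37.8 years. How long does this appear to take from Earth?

Proper time Δt₀ = 37.8 years
γ = 1/√(1 - 0.68²) = 1.36386
Δt = γΔt₀ = 1.36386 × 37.8 = 51.55 years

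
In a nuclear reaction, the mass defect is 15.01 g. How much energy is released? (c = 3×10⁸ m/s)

Convert mass defect: Δm = 15.01 g = 0.01501 kg
E = Δm·c² = 0.01501 × (3×10⁸)²
= 0.01501 × 9×10¹⁶ = 1.351×10¹⁵ J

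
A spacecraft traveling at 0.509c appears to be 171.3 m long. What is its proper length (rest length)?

Contracted length L = 171.3 m
γ = 1/√(1 - 0.509²) = 1.1618
L₀ = γL = 1.1618 × 171.3 = 199.0 m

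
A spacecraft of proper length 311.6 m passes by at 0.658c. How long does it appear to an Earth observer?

Proper length L₀ = 311.6 m
γ = 1/√(1 - 0.658²) = 1.328
L = L₀/γ = 311.6/1.328 = 234.6 m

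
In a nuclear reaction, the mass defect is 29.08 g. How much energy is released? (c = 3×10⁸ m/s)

Convert mass defect: Δm = 29.08 g = 0.02908 kg
E = Δm·c² = 0.02908 × (3×10⁸)²
= 0.02908 × 9×10¹⁶ = 2.617×10¹⁵ J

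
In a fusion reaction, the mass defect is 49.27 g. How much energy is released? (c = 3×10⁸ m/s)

Convert mass defect: Δm = 49.27 g = 0.04927 kg
E = Δm·c² = 0.04927 × (3×10⁸)²
= 0.04927 × 9×10¹⁶ = 4.434×10¹⁵ J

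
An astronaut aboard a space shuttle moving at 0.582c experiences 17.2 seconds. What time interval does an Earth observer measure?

Proper time Δt₀ = 17.2 seconds
γ = 1/√(1 - 0.582²) = 1.2297
Δt = γΔt₀ = 1.2297 × 17.2 = 21.15 seconds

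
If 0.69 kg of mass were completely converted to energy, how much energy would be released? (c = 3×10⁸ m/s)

Using E = mc²:
c² = (3×10⁸)² = 9×10¹⁶ m²/s²
E = 0.69 × 9×10¹⁶ = 6.210×10¹⁶ J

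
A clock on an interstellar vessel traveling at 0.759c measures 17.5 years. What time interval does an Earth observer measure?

Proper time Δt₀ = 17.5 years
γ = 1/√(1 - 0.759²) = 1.536
Δt = γΔt₀ = 1.536 × 17.5 = 26.88 years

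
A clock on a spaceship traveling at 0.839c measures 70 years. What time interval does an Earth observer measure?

Proper time Δt₀ = 70 years
γ = 1/√(1 - 0.839²) = 1.8378
Δt = γΔt₀ = 1.8378 × 70 = 128.6 years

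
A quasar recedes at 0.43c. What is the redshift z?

β = 0.43
(1+β)/(1-β) = 1.43/0.57 = 2.5088
√(2.5088) = 1.5839
z = 1.5839 - 1 = 0.5839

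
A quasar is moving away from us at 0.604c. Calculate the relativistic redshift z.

β = 0.604
(1+β)/(1-β) = 1.604/0.396 = 4.051
√(4.051) = 2.013
z = 2.013 - 1 = 1.013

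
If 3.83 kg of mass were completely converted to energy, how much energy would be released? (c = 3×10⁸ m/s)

Using E = mc²:
c² = (3×10⁸)² = 9×10¹⁶ m²/s²
E = 3.83 × 9×10¹⁶ = 3.447×10¹⁷ J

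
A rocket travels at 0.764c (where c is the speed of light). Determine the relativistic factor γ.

v/c = 0.764, so (v/c)² = 0.583696
1 - (v/c)² = 0.416304
γ = 1/√(0.416304) = 1.550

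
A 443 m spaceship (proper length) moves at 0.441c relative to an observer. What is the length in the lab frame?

Proper length L₀ = 443 m
γ = 1/√(1 - 0.441²) = 1.1142
L = L₀/γ = 443/1.1142 = 397.6 m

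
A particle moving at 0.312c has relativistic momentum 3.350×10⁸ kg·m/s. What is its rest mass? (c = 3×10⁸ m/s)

γ = 1/√(1 - 0.312²) = 1.05254
v = 0.312 × 3×10⁸ = 9.360×10⁷ m/s
m = p/(γv) = 3.350×10⁸/(1.05254 × 9.360×10⁷) = 3.400 kg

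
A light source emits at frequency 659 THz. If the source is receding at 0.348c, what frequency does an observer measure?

β = v/c = 0.348
(1-β)/(1+β) = 0.652/1.348 = 0.4837
Doppler factor = √(0.4837) = 0.6955
f_obs = 659 × 0.6955 = 458.3 THz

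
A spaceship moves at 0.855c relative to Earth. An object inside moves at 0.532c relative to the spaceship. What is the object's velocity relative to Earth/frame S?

u = (u' + v)/(1 + u'v/c²)
Numerator: 0.532 + 0.855 = 1.387
Denominator: 1 + 0.45486 = 1.45486
u = 1.387/1.45486 = 0.9534c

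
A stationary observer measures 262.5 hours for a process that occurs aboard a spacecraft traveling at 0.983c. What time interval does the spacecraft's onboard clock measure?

Dilated time Δt = 262.5 hours
γ = 1/√(1 - 0.983²) = 5.446
Δt₀ = Δt/γ = 262.5/5.446 = 48.20 hours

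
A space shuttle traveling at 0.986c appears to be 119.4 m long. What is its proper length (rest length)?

Contracted length L = 119.4 m
γ = 1/√(1 - 0.986²) = 5.9972
L₀ = γL = 5.9972 × 119.4 = 716.1 m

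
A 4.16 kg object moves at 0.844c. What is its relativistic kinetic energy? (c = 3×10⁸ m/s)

γ = 1/√(1 - 0.844²) = 1.8645
γ - 1 = 0.8645
KE = (γ-1)mc² = 0.8645 × 4.16 × (3×10⁸)² = 3.237×10¹⁷ J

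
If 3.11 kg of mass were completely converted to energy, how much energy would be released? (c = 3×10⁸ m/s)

Using E = mc²:
c² = (3×10⁸)² = 9×10¹⁶ m²/s²
E = 3.11 × 9×10¹⁶ = 2.799×10¹⁷ J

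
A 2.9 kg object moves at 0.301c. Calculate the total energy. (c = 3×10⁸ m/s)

γ = 1/√(1 - 0.301²) = 1.0486
mc² = 2.9 × (3×10⁸)² = 2.610×10¹⁷ J
E = γmc² = 1.0486 × 2.610×10¹⁷ = 2.737×10¹⁷ J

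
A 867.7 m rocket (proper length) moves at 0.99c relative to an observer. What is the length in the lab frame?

Proper length L₀ = 867.7 m
γ = 1/√(1 - 0.99²) = 7.089
L = L₀/γ = 867.7/7.089 = 122.4 m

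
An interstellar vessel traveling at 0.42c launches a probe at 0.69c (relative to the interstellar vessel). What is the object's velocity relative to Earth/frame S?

u = (u' + v)/(1 + u'v/c²)
Numerator: 0.69 + 0.42 = 1.11
Denominator: 1 + 0.2898 = 1.2898
u = 1.11/1.2898 = 0.8606c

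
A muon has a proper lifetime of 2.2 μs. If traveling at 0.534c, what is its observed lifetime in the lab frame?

Proper lifetime τ₀ = 2.2 μs
γ = 1/√(1 - 0.534²) = 1.1828
τ = γτ₀ = 1.1828 × 2.2 μs = 2.602 μs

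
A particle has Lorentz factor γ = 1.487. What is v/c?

From γ = 1/√(1 - v²/c²):
1/γ² = 1/1.487² = 0.4522
v²/c² = 1 - 0.4522 = 0.5478
v/c = √(0.5478) = 0.7401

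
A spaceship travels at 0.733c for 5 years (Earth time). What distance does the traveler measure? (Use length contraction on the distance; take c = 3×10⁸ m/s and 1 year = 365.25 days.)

Earth distance: d = v × t = 0.733c × 5 yr = 3.4698×10¹⁶ m
γ = 1.4701
d' = d/γ = 3.4698×10¹⁶/1.4701 = 2.360×10¹⁶ m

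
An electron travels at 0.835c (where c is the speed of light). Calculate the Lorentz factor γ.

v/c = 0.835, so (v/c)² = 0.697225
1 - (v/c)² = 0.302775
γ = 1/√(0.302775) = 1.817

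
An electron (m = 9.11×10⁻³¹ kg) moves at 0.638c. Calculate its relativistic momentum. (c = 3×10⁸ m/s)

γ = 1/√(1 - 0.638²) = 1.2986
v = 0.638 × 3×10⁸ = 1.914×10⁸ m/s
p = γmv = 1.2986 × 9.11×10⁻³¹ × 1.914×10⁸ = 2.264×10⁻²² kg·m/s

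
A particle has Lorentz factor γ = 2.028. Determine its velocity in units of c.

From γ = 1/√(1 - v²/c²):
1/γ² = 1/2.028² = 0.2431
v²/c² = 1 - 0.2431 = 0.7569
v/c = √(0.7569) = 0.8700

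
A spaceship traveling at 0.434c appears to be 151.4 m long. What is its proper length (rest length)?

Contracted length L = 151.4 m
γ = 1/√(1 - 0.434²) = 1.110
L₀ = γL = 1.110 × 151.4 = 168.1 m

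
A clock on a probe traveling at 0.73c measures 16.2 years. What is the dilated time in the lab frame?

Proper time Δt₀ = 16.2 years
γ = 1/√(1 - 0.73²) = 1.463
Δt = γΔt₀ = 1.463 × 16.2 = 23.70 years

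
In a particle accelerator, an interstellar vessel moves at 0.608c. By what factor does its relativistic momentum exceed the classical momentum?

p_rel = γmv, p_class = mv
Ratio = γ = 1/√(1 - 0.608²)
= 1/√(0.630336) = 1.260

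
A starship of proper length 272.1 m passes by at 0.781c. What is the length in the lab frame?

Proper length L₀ = 272.1 m
γ = 1/√(1 - 0.781²) = 1.6012
L = L₀/γ = 272.1/1.6012 = 169.9 m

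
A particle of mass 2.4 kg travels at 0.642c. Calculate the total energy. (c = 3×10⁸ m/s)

γ = 1/√(1 - 0.642²) = 1.304
mc² = 2.4 × (3×10⁸)² = 2.160×10¹⁷ J
E = γmc² = 1.304 × 2.160×10¹⁷ = 2.817×10¹⁷ J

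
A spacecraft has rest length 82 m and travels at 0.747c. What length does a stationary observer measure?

Proper length L₀ = 82 m
γ = 1/√(1 - 0.747²) = 1.504
L = L₀/γ = 82/1.504 = 54.52 m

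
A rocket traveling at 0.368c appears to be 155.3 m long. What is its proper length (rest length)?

Contracted length L = 155.3 m
γ = 1/√(1 - 0.368²) = 1.0755
L₀ = γL = 1.0755 × 155.3 = 167.0 m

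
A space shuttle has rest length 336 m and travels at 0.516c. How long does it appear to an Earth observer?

Proper length L₀ = 336 m
γ = 1/√(1 - 0.516²) = 1.1674
L = L₀/γ = 336/1.1674 = 287.8 m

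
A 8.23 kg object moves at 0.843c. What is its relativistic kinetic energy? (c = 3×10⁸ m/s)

γ = 1/√(1 - 0.843²) = 1.859
γ - 1 = 0.8590
KE = (γ-1)mc² = 0.8590 × 8.23 × (3×10⁸)² = 6.363×10¹⁷ J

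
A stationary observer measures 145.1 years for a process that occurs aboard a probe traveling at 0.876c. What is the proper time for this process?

Dilated time Δt = 145.1 years
γ = 1/√(1 - 0.876²) = 2.0734
Δt₀ = Δt/γ = 145.1/2.0734 = 69.98 years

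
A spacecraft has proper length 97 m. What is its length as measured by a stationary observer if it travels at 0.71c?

Proper length L₀ = 97 m
γ = 1/√(1 - 0.71²) = 1.420
L = L₀/γ = 97/1.420 = 68.31 m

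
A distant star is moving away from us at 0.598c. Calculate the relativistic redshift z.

β = 0.598
(1+β)/(1-β) = 1.598/0.402 = 3.9751
√(3.9751) = 1.9938
z = 1.9938 - 1 = 0.9938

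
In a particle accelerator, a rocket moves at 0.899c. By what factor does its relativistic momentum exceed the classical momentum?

p_rel = γmv, p_class = mv
Ratio = γ = 1/√(1 - 0.899²)
= 1/√(0.191799) = 2.283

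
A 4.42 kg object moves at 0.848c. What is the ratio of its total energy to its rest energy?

E = γmc², E₀ = mc²
E/E₀ = γ = 1/√(1 - 0.848²) = 1.887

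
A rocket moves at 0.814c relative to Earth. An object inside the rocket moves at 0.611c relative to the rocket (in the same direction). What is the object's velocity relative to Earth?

u = (u' + v)/(1 + u'v/c²)
Numerator: 0.611 + 0.814 = 1.425
Denominator: 1 + 0.497354 = 1.497354
u = 1.425/1.497354 = 0.9517c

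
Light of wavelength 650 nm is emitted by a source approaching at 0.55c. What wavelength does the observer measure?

β = 0.55
Wavelength Doppler factor = √(0.45/1.55) = √(0.2903) = 0.5388
λ_obs = 650 × 0.5388 = 350.2 nm (blueshift)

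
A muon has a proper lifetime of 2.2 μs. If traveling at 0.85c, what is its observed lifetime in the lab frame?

Proper lifetime τ₀ = 2.2 μs
γ = 1/√(1 - 0.85²) = 1.898
τ = γτ₀ = 1.898 × 2.2 μs = 4.176 μs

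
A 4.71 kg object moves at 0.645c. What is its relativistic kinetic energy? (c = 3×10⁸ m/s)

γ = 1/√(1 - 0.645²) = 1.3086
γ - 1 = 0.3086
KE = (γ-1)mc² = 0.3086 × 4.71 × (3×10⁸)² = 1.308×10¹⁷ J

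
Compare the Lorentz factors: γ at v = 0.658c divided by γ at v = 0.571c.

γ₁ = 1/√(1 - 0.658²) = 1.328
γ₂ = 1/√(1 - 0.571²) = 1.218
γ₁/γ₂ = 1.328/1.218 = 1.090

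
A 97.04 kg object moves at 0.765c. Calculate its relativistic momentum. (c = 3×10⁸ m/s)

γ = 1/√(1 - 0.765²) = 1.5527
v = 0.765 × 3×10⁸ = 2.295×10⁸ m/s
p = γmv = 1.5527 × 97.04 × 2.295×10⁸ = 3.458×10¹⁰ kg·m/s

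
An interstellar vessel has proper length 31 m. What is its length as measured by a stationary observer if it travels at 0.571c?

Proper length L₀ = 31 m
γ = 1/√(1 - 0.571²) = 1.218
L = L₀/γ = 31/1.218 = 25.45 m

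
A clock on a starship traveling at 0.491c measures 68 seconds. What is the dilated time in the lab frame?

Proper time Δt₀ = 68 seconds
γ = 1/√(1 - 0.491²) = 1.148
Δt = γΔt₀ = 1.148 × 68 = 78.06 seconds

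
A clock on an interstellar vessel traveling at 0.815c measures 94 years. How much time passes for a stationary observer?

Proper time Δt₀ = 94 years
γ = 1/√(1 - 0.815²) = 1.726
Δt = γΔt₀ = 1.726 × 94 = 162.2 years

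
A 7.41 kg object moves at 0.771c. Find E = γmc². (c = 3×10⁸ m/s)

γ = 1/√(1 - 0.771²) = 1.570
mc² = 7.41 × (3×10⁸)² = 6.669×10¹⁷ J
E = γmc² = 1.570 × 6.669×10¹⁷ = 1.047×10¹⁸ J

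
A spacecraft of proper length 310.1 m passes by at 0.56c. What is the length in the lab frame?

Proper length L₀ = 310.1 m
γ = 1/√(1 - 0.56²) = 1.207
L = L₀/γ = 310.1/1.207 = 256.9 m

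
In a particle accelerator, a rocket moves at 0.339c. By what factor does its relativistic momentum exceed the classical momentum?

p_rel = γmv, p_class = mv
Ratio = γ = 1/√(1 - 0.339²)
= 1/√(0.885079) = 1.063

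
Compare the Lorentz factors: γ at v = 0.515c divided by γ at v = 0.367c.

γ₁ = 1/√(1 - 0.515²) = 1.1666
γ₂ = 1/√(1 - 0.367²) = 1.0750
γ₁/γ₂ = 1.1666/1.0750 = 1.085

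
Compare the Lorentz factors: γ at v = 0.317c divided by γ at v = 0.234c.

γ₁ = 1/√(1 - 0.317²) = 1.0544
γ₂ = 1/√(1 - 0.234²) = 1.0286
γ₁/γ₂ = 1.0544/1.0286 = 1.025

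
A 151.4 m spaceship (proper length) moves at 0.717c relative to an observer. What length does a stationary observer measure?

Proper length L₀ = 151.4 m
γ = 1/√(1 - 0.717²) = 1.435
L = L₀/γ = 151.4/1.435 = 105.5 m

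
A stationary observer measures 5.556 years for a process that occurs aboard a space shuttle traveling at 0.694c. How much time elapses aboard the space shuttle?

Dilated time Δt = 5.556 years
γ = 1/√(1 - 0.694²) = 1.389
Δt₀ = Δt/γ = 5.556/1.389 = 4.000 years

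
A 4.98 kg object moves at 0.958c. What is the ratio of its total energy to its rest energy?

E = γmc², E₀ = mc²
E/E₀ = γ = 1/√(1 - 0.958²) = 3.487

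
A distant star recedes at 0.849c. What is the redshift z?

β = 0.849
(1+β)/(1-β) = 1.849/0.151 = 12.245
√(12.245) = 3.499
z = 3.499 - 1 = 2.499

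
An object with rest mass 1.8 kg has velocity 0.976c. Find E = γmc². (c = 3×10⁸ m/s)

γ = 1/√(1 - 0.976²) = 4.592
mc² = 1.8 × (3×10⁸)² = 1.620×10¹⁷ J
E = γmc² = 4.592 × 1.620×10¹⁷ = 7.439×10¹⁷ J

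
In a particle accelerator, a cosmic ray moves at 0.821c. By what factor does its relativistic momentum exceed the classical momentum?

p_rel = γmv, p_class = mv
Ratio = γ = 1/√(1 - 0.821²)
= 1/√(0.325959) = 1.752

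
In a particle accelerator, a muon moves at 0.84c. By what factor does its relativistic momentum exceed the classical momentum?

p_rel = γmv, p_class = mv
Ratio = γ = 1/√(1 - 0.84²)
= 1/√(0.2944) = 1.843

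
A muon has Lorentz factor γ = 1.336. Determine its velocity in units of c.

From γ = 1/√(1 - v²/c²):
1/γ² = 1/1.336² = 0.5603
v²/c² = 1 - 0.5603 = 0.4397
v/c = √(0.4397) = 0.6631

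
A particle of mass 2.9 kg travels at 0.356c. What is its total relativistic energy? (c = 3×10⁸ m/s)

γ = 1/√(1 - 0.356²) = 1.070
mc² = 2.9 × (3×10⁸)² = 2.610×10¹⁷ J
E = γmc² = 1.070 × 2.610×10¹⁷ = 2.793×10¹⁷ J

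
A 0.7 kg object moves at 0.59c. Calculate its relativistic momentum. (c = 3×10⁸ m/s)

γ = 1/√(1 - 0.59²) = 1.239
v = 0.59 × 3×10⁸ = 1.770×10⁸ m/s
p = γmv = 1.239 × 0.7 × 1.770×10⁸ = 1.535×10⁸ kg·m/s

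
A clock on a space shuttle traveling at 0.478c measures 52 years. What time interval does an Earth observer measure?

Proper time Δt₀ = 52 years
γ = 1/√(1 - 0.478²) = 1.1385
Δt = γΔt₀ = 1.1385 × 52 = 59.20 years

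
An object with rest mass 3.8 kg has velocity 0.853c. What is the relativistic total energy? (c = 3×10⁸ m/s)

γ = 1/√(1 - 0.853²) = 1.916
mc² = 3.8 × (3×10⁸)² = 3.420×10¹⁷ J
E = γmc² = 1.916 × 3.420×10¹⁷ = 6.553×10¹⁷ J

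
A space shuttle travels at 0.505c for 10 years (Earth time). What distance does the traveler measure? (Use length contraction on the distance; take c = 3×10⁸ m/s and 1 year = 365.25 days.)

Earth distance: d = v × t = 0.505c × 10 yr = 4.7810×10¹⁶ m
γ = 1.1586
d' = d/γ = 4.7810×10¹⁶/1.1586 = 4.127×10¹⁶ m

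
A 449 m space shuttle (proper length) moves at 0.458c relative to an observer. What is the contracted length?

Proper length L₀ = 449 m
γ = 1/√(1 - 0.458²) = 1.125
L = L₀/γ = 449/1.125 = 399.1 m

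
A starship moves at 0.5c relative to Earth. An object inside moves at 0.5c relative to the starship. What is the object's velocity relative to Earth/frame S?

u = (u' + v)/(1 + u'v/c²)
Numerator: 0.5 + 0.5 = 1
Denominator: 1 + 0.25 = 1.25
u = 1/1.25 = 0.8000c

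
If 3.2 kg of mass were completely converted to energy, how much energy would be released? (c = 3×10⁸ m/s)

Using E = mc²:
c² = (3×10⁸)² = 9×10¹⁶ m²/s²
E = 3.2 × 9×10¹⁶ = 2.880×10¹⁷ J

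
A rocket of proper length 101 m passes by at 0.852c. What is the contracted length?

Proper length L₀ = 101 m
γ = 1/√(1 - 0.852²) = 1.910
L = L₀/γ = 101/1.910 = 52.88 m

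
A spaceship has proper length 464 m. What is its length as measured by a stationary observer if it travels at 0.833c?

Proper length L₀ = 464 m
γ = 1/√(1 - 0.833²) = 1.8074
L = L₀/γ = 464/1.8074 = 256.7 m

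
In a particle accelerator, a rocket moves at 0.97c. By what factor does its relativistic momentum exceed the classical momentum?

p_rel = γmv, p_class = mv
Ratio = γ = 1/√(1 - 0.97²)
= 1/√(0.0591) = 4.113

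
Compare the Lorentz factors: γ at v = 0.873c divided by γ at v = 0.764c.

γ₁ = 1/√(1 - 0.873²) = 2.050
γ₂ = 1/√(1 - 0.764²) = 1.550
γ₁/γ₂ = 2.050/1.550 = 1.323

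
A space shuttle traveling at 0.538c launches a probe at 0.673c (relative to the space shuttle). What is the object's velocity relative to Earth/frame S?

u = (u' + v)/(1 + u'v/c²)
Numerator: 0.673 + 0.538 = 1.211
Denominator: 1 + 0.362074 = 1.362074
u = 1.211/1.362074 = 0.8891c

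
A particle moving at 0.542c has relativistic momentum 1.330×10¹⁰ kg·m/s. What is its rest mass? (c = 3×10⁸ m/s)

γ = 1/√(1 - 0.542²) = 1.190
v = 0.542 × 3×10⁸ = 1.626×10⁸ m/s
m = p/(γv) = 1.330×10¹⁰/(1.190 × 1.626×10⁸) = 68.74 kg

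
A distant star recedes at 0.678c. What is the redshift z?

β = 0.678
(1+β)/(1-β) = 1.678/0.322 = 5.211
√(5.211) = 2.283
z = 2.283 - 1 = 1.283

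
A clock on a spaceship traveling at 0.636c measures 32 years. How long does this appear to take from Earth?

Proper time Δt₀ = 32 years
γ = 1/√(1 - 0.636²) = 1.296
Δt = γΔt₀ = 1.296 × 32 = 41.47 years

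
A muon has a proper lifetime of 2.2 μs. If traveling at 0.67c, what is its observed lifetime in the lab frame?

Proper lifetime τ₀ = 2.2 μs
γ = 1/√(1 - 0.67²) = 1.3471
τ = γτ₀ = 1.3471 × 2.2 μs = 2.964 μs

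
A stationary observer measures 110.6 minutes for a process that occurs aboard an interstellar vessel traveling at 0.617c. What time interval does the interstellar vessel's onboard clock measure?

Dilated time Δt = 110.6 minutes
γ = 1/√(1 - 0.617²) = 1.2707
Δt₀ = Δt/γ = 110.6/1.2707 = 87.04 minutes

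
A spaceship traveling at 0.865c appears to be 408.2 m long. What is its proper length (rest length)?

Contracted length L = 408.2 m
γ = 1/√(1 - 0.865²) = 1.993
L₀ = γL = 1.993 × 408.2 = 813.5 m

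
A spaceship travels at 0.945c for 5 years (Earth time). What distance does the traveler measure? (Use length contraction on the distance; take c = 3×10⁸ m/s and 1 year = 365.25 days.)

Earth distance: d = v × t = 0.945c × 5 yr = 4.473×10¹⁶ m
γ = 3.057
d' = d/γ = 4.473×10¹⁶/3.057 = 1.463×10¹⁶ m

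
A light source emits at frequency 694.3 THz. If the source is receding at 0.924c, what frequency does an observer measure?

β = v/c = 0.924
(1-β)/(1+β) = 0.076/1.924 = 0.03950
Doppler factor = √(0.03950) = 0.1987
f_obs = 694.3 × 0.1987 = 138.0 THz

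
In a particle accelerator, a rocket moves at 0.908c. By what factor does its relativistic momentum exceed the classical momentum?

p_rel = γmv, p_class = mv
Ratio = γ = 1/√(1 - 0.908²)
= 1/√(0.175536) = 2.387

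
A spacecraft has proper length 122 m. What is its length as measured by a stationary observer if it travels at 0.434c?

Proper length L₀ = 122 m
γ = 1/√(1 - 0.434²) = 1.110
L = L₀/γ = 122/1.110 = 109.9 m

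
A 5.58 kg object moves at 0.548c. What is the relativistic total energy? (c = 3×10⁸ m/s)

γ = 1/√(1 - 0.548²) = 1.1955
mc² = 5.58 × (3×10⁸)² = 5.022×10¹⁷ J
E = γmc² = 1.1955 × 5.022×10¹⁷ = 6.004×10¹⁷ J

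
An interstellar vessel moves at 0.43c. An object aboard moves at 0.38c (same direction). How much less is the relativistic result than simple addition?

Classical: u' + v = 0.38 + 0.43 = 0.81c
Relativistic: u = (0.38 + 0.43)/(1 + 0.1634) = 0.81/1.1634 = 0.6962c
Difference: 0.81 - 0.6962 = 0.1138c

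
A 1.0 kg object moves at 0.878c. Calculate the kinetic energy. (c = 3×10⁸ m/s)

γ = 1/√(1 - 0.878²) = 2.08916
γ - 1 = 1.08916
KE = (γ-1)mc² = 1.08916 × 1.0 × (3×10⁸)² = 9.802×10¹⁶ J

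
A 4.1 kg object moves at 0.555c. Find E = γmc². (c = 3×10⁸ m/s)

γ = 1/√(1 - 0.555²) = 1.2021
mc² = 4.1 × (3×10⁸)² = 3.690×10¹⁷ J
E = γmc² = 1.2021 × 3.690×10¹⁷ = 4.436×10¹⁷ J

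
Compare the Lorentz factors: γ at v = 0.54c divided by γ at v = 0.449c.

γ₁ = 1/√(1 - 0.54²) = 1.188
γ₂ = 1/√(1 - 0.449²) = 1.119
γ₁/γ₂ = 1.188/1.119 = 1.062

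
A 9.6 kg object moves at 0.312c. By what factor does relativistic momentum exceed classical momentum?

p_rel = γmv, p_class = mv
Ratio = γ = 1/√(1 - 0.312²) = 1.053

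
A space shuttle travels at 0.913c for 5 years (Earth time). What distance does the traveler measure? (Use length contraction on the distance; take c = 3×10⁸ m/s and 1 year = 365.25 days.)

Earth distance: d = v × t = 0.913c × 5 yr = 4.322×10¹⁶ m
γ = 2.451
d' = d/γ = 4.322×10¹⁶/2.451 = 1.763×10¹⁶ m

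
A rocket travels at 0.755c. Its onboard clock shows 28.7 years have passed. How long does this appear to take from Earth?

Proper time Δt₀ = 28.7 years
γ = 1/√(1 - 0.755²) = 1.525
Δt = γΔt₀ = 1.525 × 28.7 = 43.77 years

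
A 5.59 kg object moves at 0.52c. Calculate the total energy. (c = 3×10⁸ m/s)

γ = 1/√(1 - 0.52²) = 1.1707
mc² = 5.59 × (3×10⁸)² = 5.031×10¹⁷ J
E = γmc² = 1.1707 × 5.031×10¹⁷ = 5.890×10¹⁷ J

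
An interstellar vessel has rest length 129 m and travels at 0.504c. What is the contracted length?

Proper length L₀ = 129 m
γ = 1/√(1 - 0.504²) = 1.158
L = L₀/γ = 129/1.158 = 111.4 m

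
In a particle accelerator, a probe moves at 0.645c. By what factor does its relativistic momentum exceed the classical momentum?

p_rel = γmv, p_class = mv
Ratio = γ = 1/√(1 - 0.645²)
= 1/√(0.583975) = 1.309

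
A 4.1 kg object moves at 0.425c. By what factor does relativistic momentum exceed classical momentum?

p_rel = γmv, p_class = mv
Ratio = γ = 1/√(1 - 0.425²) = 1.105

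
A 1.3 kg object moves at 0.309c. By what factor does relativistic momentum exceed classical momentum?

p_rel = γmv, p_class = mv
Ratio = γ = 1/√(1 - 0.309²) = 1.051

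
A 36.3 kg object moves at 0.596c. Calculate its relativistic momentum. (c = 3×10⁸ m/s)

γ = 1/√(1 - 0.596²) = 1.2454
v = 0.596 × 3×10⁸ = 1.788×10⁸ m/s
p = γmv = 1.2454 × 36.3 × 1.788×10⁸ = 8.083×10⁹ kg·m/s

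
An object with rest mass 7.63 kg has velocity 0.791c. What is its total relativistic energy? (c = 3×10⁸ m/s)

γ = 1/√(1 - 0.791²) = 1.634
mc² = 7.63 × (3×10⁸)² = 6.867×10¹⁷ J
E = γmc² = 1.634 × 6.867×10¹⁷ = 1.122×10¹⁸ J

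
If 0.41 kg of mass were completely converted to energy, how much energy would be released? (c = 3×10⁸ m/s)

Using E = mc²:
c² = (3×10⁸)² = 9×10¹⁶ m²/s²
E = 0.41 × 9×10¹⁶ = 3.690×10¹⁶ J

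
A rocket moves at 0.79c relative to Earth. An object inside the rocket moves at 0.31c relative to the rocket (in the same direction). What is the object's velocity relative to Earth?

u = (u' + v)/(1 + u'v/c²)
Numerator: 0.31 + 0.79 = 1.1
Denominator: 1 + 0.2449 = 1.2449
u = 1.1/1.2449 = 0.8836c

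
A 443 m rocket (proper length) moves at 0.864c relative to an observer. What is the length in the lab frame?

Proper length L₀ = 443 m
γ = 1/√(1 - 0.864²) = 1.98613
L = L₀/γ = 443/1.98613 = 223.0 m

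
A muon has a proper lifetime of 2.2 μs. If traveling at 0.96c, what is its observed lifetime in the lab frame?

Proper lifetime τ₀ = 2.2 μs
γ = 1/√(1 - 0.96²) = 3.5714
τ = γτ₀ = 3.5714 × 2.2 μs = 7.857 μs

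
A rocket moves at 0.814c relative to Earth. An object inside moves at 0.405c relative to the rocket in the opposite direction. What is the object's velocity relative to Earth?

Object's velocity in rocket frame is u' = -0.405c
u = (u' + v)/(1 + u'v/c²) = (v - 0.405)/(1 - 0.405·v/c²)
Numerator: 0.814 - 0.405 = 0.409
Denominator: 1 - 0.32967 = 0.67033
u = 0.409/0.67033 = 0.6101c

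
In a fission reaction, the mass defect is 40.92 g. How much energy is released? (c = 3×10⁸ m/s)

Convert mass defect: Δm = 40.92 g = 0.04092 kg
E = Δm·c² = 0.04092 × (3×10⁸)²
= 0.04092 × 9×10¹⁶ = 3.683×10¹⁵ J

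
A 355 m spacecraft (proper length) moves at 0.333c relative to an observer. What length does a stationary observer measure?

Proper length L₀ = 355 m
γ = 1/√(1 - 0.333²) = 1.0605
L = L₀/γ = 355/1.0605 = 334.7 m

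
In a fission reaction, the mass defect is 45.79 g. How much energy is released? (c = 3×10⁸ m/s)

Convert mass defect: Δm = 45.79 g = 0.04579 kg
E = Δm·c² = 0.04579 × (3×10⁸)²
= 0.04579 × 9×10¹⁶ = 4.121×10¹⁵ J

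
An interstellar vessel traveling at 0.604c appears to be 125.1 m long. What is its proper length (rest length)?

Contracted length L = 125.1 m
γ = 1/√(1 - 0.604²) = 1.255
L₀ = γL = 1.255 × 125.1 = 157.0 m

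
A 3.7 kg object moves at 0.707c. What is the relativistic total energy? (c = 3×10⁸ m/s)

γ = 1/√(1 - 0.707²) = 1.414
mc² = 3.7 × (3×10⁸)² = 3.330×10¹⁷ J
E = γmc² = 1.414 × 3.330×10¹⁷ = 4.709×10¹⁷ J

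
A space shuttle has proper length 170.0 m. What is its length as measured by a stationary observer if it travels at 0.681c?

Proper length L₀ = 170.0 m
γ = 1/√(1 - 0.681²) = 1.366
L = L₀/γ = 170.0/1.366 = 124.5 m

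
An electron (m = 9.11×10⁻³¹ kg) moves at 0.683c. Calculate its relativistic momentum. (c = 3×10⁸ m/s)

γ = 1/√(1 - 0.683²) = 1.3691
v = 0.683 × 3×10⁸ = 2.049×10⁸ m/s
p = γmv = 1.3691 × 9.11×10⁻³¹ × 2.049×10⁸ = 2.556×10⁻²² kg·m/s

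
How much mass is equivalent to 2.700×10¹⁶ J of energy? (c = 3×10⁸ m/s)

From E = mc², we get m = E/c²
c² = (3×10⁸)² = 9×10¹⁶ m²/s²
m = 2.700×10¹⁶ / 9×10¹⁶ = 0.3000 kg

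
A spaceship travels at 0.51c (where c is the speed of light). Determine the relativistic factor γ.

v/c = 0.51, so (v/c)² = 0.2601
1 - (v/c)² = 0.7399
γ = 1/√(0.7399) = 1.163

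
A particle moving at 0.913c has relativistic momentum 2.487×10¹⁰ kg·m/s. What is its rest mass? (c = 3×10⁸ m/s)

γ = 1/√(1 - 0.913²) = 2.4512
v = 0.913 × 3×10⁸ = 2.739×10⁸ m/s
m = p/(γv) = 2.487×10¹⁰/(2.4512 × 2.739×10⁸) = 37.04 kg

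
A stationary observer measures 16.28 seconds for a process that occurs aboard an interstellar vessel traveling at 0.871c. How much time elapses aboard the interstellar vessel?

Dilated time Δt = 16.28 seconds
γ = 1/√(1 - 0.871²) = 2.0355
Δt₀ = Δt/γ = 16.28/2.0355 = 7.998 seconds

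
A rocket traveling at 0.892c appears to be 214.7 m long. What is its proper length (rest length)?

Contracted length L = 214.7 m
γ = 1/√(1 - 0.892²) = 2.2122
L₀ = γL = 2.2122 × 214.7 = 475.0 m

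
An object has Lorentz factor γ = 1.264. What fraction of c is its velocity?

From γ = 1/√(1 - v²/c²):
1/γ² = 1/1.264² = 0.6259
v²/c² = 1 - 0.6259 = 0.3741
v/c = √(0.3741) = 0.6116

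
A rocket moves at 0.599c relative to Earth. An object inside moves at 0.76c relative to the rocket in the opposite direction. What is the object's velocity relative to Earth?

Object's velocity in rocket frame is u' = -0.76c
u = (u' + v)/(1 + u'v/c²) = (v - 0.76)/(1 - 0.76·v/c²)
Numerator: 0.599 - 0.76 = -0.161
Denominator: 1 - 0.45524 = 0.54476
u = -0.161/0.54476 = -0.2955c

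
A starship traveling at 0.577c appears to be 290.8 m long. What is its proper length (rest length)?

Contracted length L = 290.8 m
γ = 1/√(1 - 0.577²) = 1.22437
L₀ = γL = 1.22437 × 290.8 = 356.0 m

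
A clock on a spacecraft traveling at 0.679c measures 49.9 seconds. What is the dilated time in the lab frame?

Proper time Δt₀ = 49.9 seconds
γ = 1/√(1 - 0.679²) = 1.3621
Δt = γΔt₀ = 1.3621 × 49.9 = 67.97 seconds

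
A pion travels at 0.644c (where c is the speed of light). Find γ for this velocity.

v/c = 0.644, so (v/c)² = 0.414736
1 - (v/c)² = 0.585264
γ = 1/√(0.585264) = 1.307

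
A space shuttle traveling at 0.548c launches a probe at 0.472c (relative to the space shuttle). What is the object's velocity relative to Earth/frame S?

u = (u' + v)/(1 + u'v/c²)
Numerator: 0.472 + 0.548 = 1.02
Denominator: 1 + 0.258656 = 1.258656
u = 1.02/1.258656 = 0.8104c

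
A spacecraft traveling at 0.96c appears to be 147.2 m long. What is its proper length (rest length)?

Contracted length L = 147.2 m
γ = 1/√(1 - 0.96²) = 3.571
L₀ = γL = 3.571 × 147.2 = 525.7 m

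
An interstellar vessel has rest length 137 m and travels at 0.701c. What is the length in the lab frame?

Proper length L₀ = 137 m
γ = 1/√(1 - 0.701²) = 1.4022
L = L₀/γ = 137/1.4022 = 97.70 m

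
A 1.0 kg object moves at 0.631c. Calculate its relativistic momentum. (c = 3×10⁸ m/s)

γ = 1/√(1 - 0.631²) = 1.289
v = 0.631 × 3×10⁸ = 1.893×10⁸ m/s
p = γmv = 1.289 × 1.0 × 1.893×10⁸ = 2.440×10⁸ kg·m/s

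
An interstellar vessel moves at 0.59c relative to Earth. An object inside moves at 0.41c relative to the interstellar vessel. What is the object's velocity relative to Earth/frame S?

u = (u' + v)/(1 + u'v/c²)
Numerator: 0.41 + 0.59 = 1
Denominator: 1 + 0.2419 = 1.2419
u = 1/1.2419 = 0.8052c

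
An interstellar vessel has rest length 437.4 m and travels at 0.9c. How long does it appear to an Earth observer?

Proper length L₀ = 437.4 m
γ = 1/√(1 - 0.9²) = 2.294
L = L₀/γ = 437.4/2.294 = 190.7 m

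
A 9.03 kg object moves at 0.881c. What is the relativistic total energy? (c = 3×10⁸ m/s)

γ = 1/√(1 - 0.881²) = 2.114
mc² = 9.03 × (3×10⁸)² = 8.127×10¹⁷ J
E = γmc² = 2.114 × 8.127×10¹⁷ = 1.718×10¹⁸ J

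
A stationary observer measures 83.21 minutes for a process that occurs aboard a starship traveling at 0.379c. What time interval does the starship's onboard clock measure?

Dilated time Δt = 83.21 minutes
γ = 1/√(1 - 0.379²) = 1.0806
Δt₀ = Δt/γ = 83.21/1.0806 = 77.00 minutes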